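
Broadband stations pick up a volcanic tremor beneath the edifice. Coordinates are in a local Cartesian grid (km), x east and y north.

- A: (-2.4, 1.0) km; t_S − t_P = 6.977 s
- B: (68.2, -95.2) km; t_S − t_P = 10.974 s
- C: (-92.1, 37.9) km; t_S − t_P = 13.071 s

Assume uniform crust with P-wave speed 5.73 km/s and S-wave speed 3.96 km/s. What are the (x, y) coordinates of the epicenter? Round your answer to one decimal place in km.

x ≈ 75.3 km, y ≈ 45.3 km

Distance from S−P lag: d = Δt · v_P v_S / (v_P − v_S) = Δt · (5.73·3.96)/(5.73−3.96) ≈ 12.8197·Δt.
So d_A = 89.44, d_B = 140.68, d_C = 167.57 km.
Circle about each station: (x + 2.4)² + (y − 1.0)² = 89.44²; (x − 68.2)² + (y + 95.2)² = 140.68²; (x + 92.1)² + (y − 37.9)² = 167.57².
Subtracting the A equation from the B and C equations removes the quadratic terms:
141.2 x − 192.4 y = 1916.17
-179.4 x + 73.8 y = -10168.13
Solving the 2×2 system: x ≈ 75.3, y ≈ 45.3 km.
Check against A (with the unrounded x, y): √((x + 2.4)²+(y − 1.0)²) = 89.47 ≈ 89.44 km. ✓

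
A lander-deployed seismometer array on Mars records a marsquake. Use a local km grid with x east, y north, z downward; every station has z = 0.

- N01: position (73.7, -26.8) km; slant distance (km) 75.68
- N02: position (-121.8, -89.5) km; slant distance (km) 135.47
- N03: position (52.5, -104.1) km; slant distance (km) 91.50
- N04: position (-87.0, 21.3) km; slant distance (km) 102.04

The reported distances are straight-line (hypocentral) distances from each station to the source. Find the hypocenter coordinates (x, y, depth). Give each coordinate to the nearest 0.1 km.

(-0.5, -30.9, 14.3)

Each station gives a sphere (x−x_i)² + (y−y_i)² + z² = d_i² (stations at z=0).
Subtracting the N01 sphere from N02 and N03: z² cancels, leaving linear equations in x and y:
-391.0 x − 125.4 y = 4070.90
-42.4 x − 154.6 y = 4798.34
Solving: x ≈ -0.502, y ≈ -30.900 km (keep extra digits for the depth step; rounded: -0.5, -30.9).
Then from the N01 sphere: z² = 75.68² − (x − 73.7)² − (y + 26.8)² with x = -0.502, y = -30.900, so z ≈ 14.308 ≈ 14.3 km.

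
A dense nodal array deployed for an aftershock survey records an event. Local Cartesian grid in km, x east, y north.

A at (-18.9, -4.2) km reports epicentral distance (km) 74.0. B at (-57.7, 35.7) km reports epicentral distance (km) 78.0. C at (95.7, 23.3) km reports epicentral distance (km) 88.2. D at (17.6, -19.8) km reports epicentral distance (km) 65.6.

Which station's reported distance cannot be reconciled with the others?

D

Solve using three stations at a time. Using A, B, C (subtract circle equations pairwise → linear system) gives (x, y) ≈ (16.0, 61.0).
Distances from that point to each station vs reported:
  A: calculated 73.9 vs reported 74.0 → residual 0.1 km
  B: calculated 77.9 vs reported 78.0 → residual 0.1 km
  C: calculated 88.1 vs reported 88.2 → residual 0.1 km
  D: calculated 80.8 vs reported 65.6 → residual 15.2 km
A, B, C are mutually consistent (residuals ≈ 0); D is off by 15.2 km.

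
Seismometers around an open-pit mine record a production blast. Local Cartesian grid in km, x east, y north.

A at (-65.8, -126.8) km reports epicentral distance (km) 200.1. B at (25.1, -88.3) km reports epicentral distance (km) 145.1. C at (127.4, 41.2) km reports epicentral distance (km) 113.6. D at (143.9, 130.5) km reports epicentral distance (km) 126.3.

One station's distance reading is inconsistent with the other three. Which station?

D

Solve using three stations at a time. Using A, B, C (subtract circle equations pairwise → linear system) gives (x, y) ≈ (14.5, 56.7).
Distances from that point to each station vs reported:
  A: calculated 200.3 vs reported 200.1 → residual 0.2 km
  B: calculated 145.4 vs reported 145.1 → residual 0.3 km
  C: calculated 113.9 vs reported 113.6 → residual 0.3 km
  D: calculated 149.0 vs reported 126.3 → residual 22.7 km
A, B, C are mutually consistent (residuals ≈ 0); D is off by 22.7 km.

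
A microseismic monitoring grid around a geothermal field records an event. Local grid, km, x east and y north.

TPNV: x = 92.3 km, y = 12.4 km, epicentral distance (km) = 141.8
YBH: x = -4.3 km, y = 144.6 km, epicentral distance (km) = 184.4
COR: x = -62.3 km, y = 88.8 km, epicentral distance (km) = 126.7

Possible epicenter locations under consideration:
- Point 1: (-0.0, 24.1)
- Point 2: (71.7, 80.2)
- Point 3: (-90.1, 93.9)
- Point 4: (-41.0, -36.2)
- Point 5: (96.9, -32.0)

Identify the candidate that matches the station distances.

Point 4

For each candidate, compare |candidate − station| to the reported distance:
Point 1: residuals TPNV 48.8, YBH 63.8, COR 36.9 → max 63.8 km
Point 2: residuals TPNV 70.9, YBH 84.8, COR 7.6 → max 84.8 km
Point 3: residuals TPNV 58.0, YBH 84.7, COR 98.4 → max 98.4 km
Point 4: residuals TPNV 0.1, YBH 0.1, COR 0.1 → max 0.1 km
Point 5: residuals TPNV 97.2, YBH 19.1, COR 73.1 → max 97.2 km
Only Point 4 has all residuals ≈ 0.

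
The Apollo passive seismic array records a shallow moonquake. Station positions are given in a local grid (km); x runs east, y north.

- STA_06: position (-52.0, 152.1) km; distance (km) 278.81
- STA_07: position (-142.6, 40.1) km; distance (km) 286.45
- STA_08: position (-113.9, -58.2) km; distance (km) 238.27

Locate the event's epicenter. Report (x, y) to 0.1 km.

x ≈ 124.3 km, y ≈ -63.9 km

Circle about each station: (x + 52.0)² + (y − 152.1)² = 278.81²; (x + 142.6)² + (y − 40.1)² = 286.45²; (x + 113.9)² + (y + 58.2)² = 238.27².
Subtracting the STA_06 equation from the STA_07 and STA_08 equations removes the quadratic terms:
-181.2 x − 224.0 y = -8214.23
-123.8 x − 420.6 y = 11484.46
Solving the 2×2 system: x ≈ 124.3, y ≈ -63.9 km.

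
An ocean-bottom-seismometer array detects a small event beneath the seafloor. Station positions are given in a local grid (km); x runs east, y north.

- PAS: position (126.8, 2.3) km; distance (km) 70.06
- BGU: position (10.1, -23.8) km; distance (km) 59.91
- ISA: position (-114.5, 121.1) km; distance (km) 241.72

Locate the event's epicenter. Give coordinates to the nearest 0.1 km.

(68.6, -36.7)

Circle about each station: (x − 126.8)² + (y − 2.3)² = 70.06²; (x − 10.1)² + (y + 23.8)² = 59.91²; (x + 114.5)² + (y − 121.1)² = 241.72².
Subtracting the PAS equation from the BGU and ISA equations removes the quadratic terms:
-233.4 x − 52.2 y = -14095.88
-482.6 x + 237.6 y = -41828.22
Solving the 2×2 system: x ≈ 68.6, y ≈ -36.7 km.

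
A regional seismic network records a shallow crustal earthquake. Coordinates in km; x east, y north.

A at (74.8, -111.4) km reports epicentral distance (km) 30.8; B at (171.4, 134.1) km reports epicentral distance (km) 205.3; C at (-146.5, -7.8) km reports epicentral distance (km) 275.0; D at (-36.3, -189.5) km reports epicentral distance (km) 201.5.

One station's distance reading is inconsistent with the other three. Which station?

Solve using three stations at a time. Using B, C, D (subtract circle equations pairwise → linear system) gives (x, y) ≈ (122.5, -65.3).
Distances from that point to each station vs reported:
  A: calculated 66.3 vs reported 30.8 → residual 35.5 km
  B: calculated 205.3 vs reported 205.3 → residual 0.0 km
  C: calculated 275.0 vs reported 275.0 → residual 0.0 km
  D: calculated 201.5 vs reported 201.5 → residual 0.0 km
B, C, D are mutually consistent (residuals ≈ 0); A is off by 35.5 km.

A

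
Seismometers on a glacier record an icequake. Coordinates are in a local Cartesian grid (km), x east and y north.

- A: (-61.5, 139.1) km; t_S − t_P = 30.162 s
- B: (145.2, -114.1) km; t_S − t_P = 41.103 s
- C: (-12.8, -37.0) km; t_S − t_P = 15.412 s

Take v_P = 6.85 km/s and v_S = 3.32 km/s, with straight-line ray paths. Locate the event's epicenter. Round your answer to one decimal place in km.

(-111.4, -48.7)

Distance from S−P lag: d = Δt · v_P v_S / (v_P − v_S) = Δt · (6.85·3.32)/(6.85−3.32) ≈ 6.4425·Δt.
So d_A = 194.32, d_B = 264.81, d_C = 99.29 km.
Circle about each station: (x + 61.5)² + (y − 139.1)² = 194.32²; (x − 145.2)² + (y + 114.1)² = 264.81²; (x + 12.8)² + (y + 37.0)² = 99.29².
Subtracting the A equation from the B and C equations removes the quadratic terms:
413.4 x − 506.4 y = -21393.28
97.4 x − 352.2 y = 6303.54
Solving the 2×2 system: x ≈ -111.4, y ≈ -48.7 km.
Check against A (with the unrounded x, y): √((x + 61.5)²+(y − 139.1)²) = 194.33 ≈ 194.32 km. ✓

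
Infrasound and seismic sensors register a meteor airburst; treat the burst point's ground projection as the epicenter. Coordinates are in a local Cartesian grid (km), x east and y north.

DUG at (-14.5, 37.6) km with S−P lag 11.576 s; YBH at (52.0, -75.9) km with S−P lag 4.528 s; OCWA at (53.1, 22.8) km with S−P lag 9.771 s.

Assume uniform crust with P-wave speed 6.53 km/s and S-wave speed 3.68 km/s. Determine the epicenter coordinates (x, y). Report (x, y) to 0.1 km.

x ≈ 21.3 km, y ≈ -53.2 km

Distance from S−P lag: d = Δt · v_P v_S / (v_P − v_S) = Δt · (6.53·3.68)/(6.53−3.68) ≈ 8.4317·Δt.
So d_DUG = 97.61, d_YBH = 38.18, d_OCWA = 82.39 km.
Circle about each station: (x + 14.5)² + (y − 37.6)² = 97.61²; (x − 52.0)² + (y + 75.9)² = 38.18²; (x − 53.1)² + (y − 22.8)² = 82.39².
Subtracting the DUG equation from the YBH and OCWA equations removes the quadratic terms:
133.0 x − 227.0 y = 14910.80
135.2 x − 29.6 y = 4455.04
Solving the 2×2 system: x ≈ 21.3, y ≈ -53.2 km.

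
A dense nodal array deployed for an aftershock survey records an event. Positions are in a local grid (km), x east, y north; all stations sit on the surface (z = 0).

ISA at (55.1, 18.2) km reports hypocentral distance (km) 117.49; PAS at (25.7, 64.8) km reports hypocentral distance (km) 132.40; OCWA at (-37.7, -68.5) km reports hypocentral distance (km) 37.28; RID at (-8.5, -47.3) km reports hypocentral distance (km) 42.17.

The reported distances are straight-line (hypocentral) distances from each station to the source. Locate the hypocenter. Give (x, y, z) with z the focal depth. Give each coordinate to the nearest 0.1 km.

Each station gives a sphere (x−x_i)² + (y−y_i)² + z² = d_i² (stations at z=0).
Subtracting the ISA sphere from PAS and OCWA: z² cancels, leaving linear equations in x and y:
-58.8 x + 93.2 y = -2233.58
-185.6 x − 173.4 y = 15160.39
Solving: x ≈ -37.305, y ≈ -47.501 km (keep extra digits for the depth step; rounded: -37.3, -47.5).
Then from the ISA sphere: z² = 117.49² − (x − 55.1)² − (y − 18.2)² with x = -37.305, y = -47.501, so z ≈ 30.799 ≈ 30.8 km.

x ≈ -37.3 km, y ≈ -47.5 km, depth ≈ 30.8 km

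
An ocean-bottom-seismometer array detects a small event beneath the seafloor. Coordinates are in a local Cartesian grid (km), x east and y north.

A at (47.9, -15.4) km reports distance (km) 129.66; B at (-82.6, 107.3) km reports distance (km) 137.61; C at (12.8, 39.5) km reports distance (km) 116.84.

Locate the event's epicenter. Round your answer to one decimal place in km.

(-80.9, -30.3)

Circle about each station: (x − 47.9)² + (y + 15.4)² = 129.66²; (x + 82.6)² + (y − 107.3)² = 137.61²; (x − 12.8)² + (y − 39.5)² = 116.84².
Subtracting the A equation from the B and C equations removes the quadratic terms:
-261.0 x + 245.4 y = 13679.68
-70.2 x + 109.8 y = 2352.65
Solving the 2×2 system: x ≈ -80.9, y ≈ -30.3 km.
Check against A (with the unrounded x, y): √((x − 47.9)²+(y + 15.4)²) = 129.65 ≈ 129.66 km. ✓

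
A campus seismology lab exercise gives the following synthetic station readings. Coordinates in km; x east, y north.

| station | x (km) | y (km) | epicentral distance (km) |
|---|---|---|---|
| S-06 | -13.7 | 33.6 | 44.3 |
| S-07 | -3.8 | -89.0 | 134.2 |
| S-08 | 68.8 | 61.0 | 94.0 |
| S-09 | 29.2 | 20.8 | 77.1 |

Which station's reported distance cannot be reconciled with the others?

Solve using three stations at a time. Using S-06, S-08, S-09 (subtract circle equations pairwise → linear system) gives (x, y) ≈ (-23.9, 76.7).
Distances from that point to each station vs reported:
  S-06: calculated 44.3 vs reported 44.3 → residual 0.0 km
  S-07: calculated 166.9 vs reported 134.2 → residual 32.7 km
  S-08: calculated 94.0 vs reported 94.0 → residual 0.0 km
  S-09: calculated 77.1 vs reported 77.1 → residual 0.0 km
S-06, S-08, S-09 are mutually consistent (residuals ≈ 0); S-07 is off by 32.7 km.

S-07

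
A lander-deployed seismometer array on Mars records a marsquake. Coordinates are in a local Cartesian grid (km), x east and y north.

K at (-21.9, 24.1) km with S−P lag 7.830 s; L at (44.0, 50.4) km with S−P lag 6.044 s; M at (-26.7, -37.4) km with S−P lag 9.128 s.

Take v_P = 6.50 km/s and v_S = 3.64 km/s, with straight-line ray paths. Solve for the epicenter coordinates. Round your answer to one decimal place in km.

Distance from S−P lag: d = Δt · v_P v_S / (v_P − v_S) = Δt · (6.50·3.64)/(6.50−3.64) ≈ 8.2727·Δt.
So d_K = 64.78, d_L = 50.00, d_M = 75.51 km.
Circle about each station: (x + 21.9)² + (y − 24.1)² = 64.78²; (x − 44.0)² + (y − 50.4)² = 50.00²; (x + 26.7)² + (y + 37.4)² = 75.51².
Subtracting pairs of circle equations eliminates x²+y² and gives linear equations (the radical axes):
131.8 x + 52.6 y = 5112.19
-9.6 x − 123.0 y = -454.08
Solving the 2×2 system: x ≈ 38.5, y ≈ 0.7 km.
Check against K (with the unrounded x, y): √((x + 21.9)²+(y − 24.1)²) = 64.79 ≈ 64.78 km. ✓

38.5 km east, 0.7 km north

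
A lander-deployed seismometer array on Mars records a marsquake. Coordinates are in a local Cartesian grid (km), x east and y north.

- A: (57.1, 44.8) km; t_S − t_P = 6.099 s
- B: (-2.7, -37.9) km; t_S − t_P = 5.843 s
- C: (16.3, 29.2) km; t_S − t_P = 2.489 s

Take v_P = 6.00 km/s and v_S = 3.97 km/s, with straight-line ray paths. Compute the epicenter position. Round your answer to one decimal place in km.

Distance from S−P lag: d = Δt · v_P v_S / (v_P − v_S) = Δt · (6.00·3.97)/(6.00−3.97) ≈ 11.7340·Δt.
So d_A = 71.57, d_B = 68.56, d_C = 29.21 km.
Circle about each station: (x − 57.1)² + (y − 44.8)² = 71.57²; (x + 2.7)² + (y + 37.9)² = 68.56²; (x − 16.3)² + (y − 29.2)² = 29.21².
Subtracting pairs of circle equations eliminates x²+y² and gives linear equations (the radical axes):
-119.6 x − 165.4 y = -3401.96
-81.6 x − 31.2 y = 119.92
Solving the 2×2 system: x ≈ -12.9, y ≈ 29.9 km.

(-12.9, 29.9)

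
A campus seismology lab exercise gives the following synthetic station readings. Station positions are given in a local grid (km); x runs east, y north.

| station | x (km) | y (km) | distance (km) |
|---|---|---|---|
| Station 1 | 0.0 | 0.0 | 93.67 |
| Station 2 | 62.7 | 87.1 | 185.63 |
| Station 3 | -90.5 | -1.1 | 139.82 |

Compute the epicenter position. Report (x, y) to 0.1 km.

15.4 km east, -92.4 km north

Circle about each station: x² + y² = 93.67²; (x − 62.7)² + (y − 87.1)² = 185.63²; (x + 90.5)² + (y + 1.1)² = 139.82².
Subtracting the Station 1 equation from the Station 2 and Station 3 equations removes the quadratic terms:
125.4 x + 174.2 y = -14166.73
-181.0 x − 2.2 y = -2584.10
Solving the 2×2 system: x ≈ 15.4, y ≈ -92.4 km.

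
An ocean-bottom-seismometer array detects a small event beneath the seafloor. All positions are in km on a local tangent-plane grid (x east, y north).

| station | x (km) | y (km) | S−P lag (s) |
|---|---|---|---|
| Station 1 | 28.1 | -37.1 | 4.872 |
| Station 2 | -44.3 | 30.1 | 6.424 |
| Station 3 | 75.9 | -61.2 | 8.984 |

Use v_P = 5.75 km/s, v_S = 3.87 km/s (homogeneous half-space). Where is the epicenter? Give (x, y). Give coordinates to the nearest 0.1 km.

Distance from S−P lag: d = Δt · v_P v_S / (v_P − v_S) = Δt · (5.75·3.87)/(5.75−3.87) ≈ 11.8364·Δt.
So d_Station 1 = 57.67, d_Station 2 = 76.04, d_Station 3 = 106.34 km.
Circle about each station: (x − 28.1)² + (y + 37.1)² = 57.67²; (x + 44.3)² + (y − 30.1)² = 76.04²; (x − 75.9)² + (y + 61.2)² = 106.34².
Subtracting pairs of circle equations eliminates x²+y² and gives linear equations (the radical axes):
-144.8 x + 134.4 y = -1753.77
95.6 x − 48.2 y = -642.14
Solving the 2×2 system: x ≈ -29.1, y ≈ -44.4 km.

-29.1 km east, -44.4 km north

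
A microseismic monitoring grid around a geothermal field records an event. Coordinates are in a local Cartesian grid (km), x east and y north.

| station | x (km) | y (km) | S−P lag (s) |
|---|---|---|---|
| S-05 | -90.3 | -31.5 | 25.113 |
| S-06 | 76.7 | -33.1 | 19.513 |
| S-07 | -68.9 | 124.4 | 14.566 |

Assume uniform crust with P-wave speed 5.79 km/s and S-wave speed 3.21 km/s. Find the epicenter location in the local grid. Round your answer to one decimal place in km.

33.3 km east, 100.6 km north

Distance from S−P lag: d = Δt · v_P v_S / (v_P − v_S) = Δt · (5.79·3.21)/(5.79−3.21) ≈ 7.2038·Δt.
So d_S-05 = 180.91, d_S-06 = 140.57, d_S-07 = 104.93 km.
Circle about each station: (x + 90.3)² + (y + 31.5)² = 180.91²; (x − 76.7)² + (y + 33.1)² = 140.57²; (x + 68.9)² + (y − 124.4)² = 104.93².
Subtracting pairs of circle equations eliminates x²+y² and gives linear equations (the radical axes):
334.0 x − 3.2 y = 10800.66
42.8 x + 311.8 y = 32794.35
Solving the 2×2 system: x ≈ 33.3, y ≈ 100.6 km.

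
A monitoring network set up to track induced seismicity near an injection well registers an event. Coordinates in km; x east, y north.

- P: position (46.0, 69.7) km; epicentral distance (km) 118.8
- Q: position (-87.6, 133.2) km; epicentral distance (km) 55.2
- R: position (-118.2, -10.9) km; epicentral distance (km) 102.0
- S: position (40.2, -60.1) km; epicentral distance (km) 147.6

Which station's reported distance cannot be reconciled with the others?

S

Solve using three stations at a time. Using P, Q, R (subtract circle equations pairwise → linear system) gives (x, y) ≈ (-72.3, 80.2).
Distances from that point to each station vs reported:
  P: calculated 118.8 vs reported 118.8 → residual 0.0 km
  Q: calculated 55.2 vs reported 55.2 → residual 0.0 km
  R: calculated 102.0 vs reported 102.0 → residual 0.0 km
  S: calculated 179.8 vs reported 147.6 → residual 32.2 km
P, Q, R are mutually consistent (residuals ≈ 0); S is off by 32.2 km.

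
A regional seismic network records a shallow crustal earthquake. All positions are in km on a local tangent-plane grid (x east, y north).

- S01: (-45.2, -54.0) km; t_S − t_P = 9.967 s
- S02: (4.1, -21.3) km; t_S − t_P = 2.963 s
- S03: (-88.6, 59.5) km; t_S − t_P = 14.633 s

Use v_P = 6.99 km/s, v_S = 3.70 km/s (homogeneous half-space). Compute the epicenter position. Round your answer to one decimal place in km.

Distance from S−P lag: d = Δt · v_P v_S / (v_P − v_S) = Δt · (6.99·3.70)/(6.99−3.70) ≈ 7.8611·Δt.
So d_S01 = 78.35, d_S02 = 23.29, d_S03 = 115.03 km.
Circle about each station: (x + 45.2)² + (y + 54.0)² = 78.35²; (x − 4.1)² + (y + 21.3)² = 23.29²; (x + 88.6)² + (y − 59.5)² = 115.03².
Subtracting the S01 equation from the S02 and S03 equations removes the quadratic terms:
98.6 x + 65.4 y = 1107.76
-86.8 x + 227.0 y = -662.01
Solving the 2×2 system: x ≈ 10.5, y ≈ 1.1 km.
Check against S01 (with the unrounded x, y): √((x + 45.2)²+(y + 54.0)²) = 78.35 ≈ 78.35 km. ✓

x ≈ 10.5 km, y ≈ 1.1 km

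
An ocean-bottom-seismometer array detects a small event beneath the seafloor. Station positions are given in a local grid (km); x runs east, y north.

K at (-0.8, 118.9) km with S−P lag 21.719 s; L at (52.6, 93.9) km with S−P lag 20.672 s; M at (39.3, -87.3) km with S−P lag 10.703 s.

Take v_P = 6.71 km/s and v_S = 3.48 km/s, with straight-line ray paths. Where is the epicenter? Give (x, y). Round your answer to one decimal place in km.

x ≈ -19.5 km, y ≈ -37.0 km

Distance from S−P lag: d = Δt · v_P v_S / (v_P − v_S) = Δt · (6.71·3.48)/(6.71−3.48) ≈ 7.2293·Δt.
So d_K = 157.01, d_L = 149.45, d_M = 77.38 km.
Circle about each station: (x + 0.8)² + (y − 118.9)² = 157.01²; (x − 52.6)² + (y − 93.9)² = 149.45²; (x − 39.3)² + (y + 87.3)² = 77.38².
Subtracting the K equation from the L and M equations removes the quadratic terms:
106.8 x − 50.0 y = -237.04
80.2 x − 412.4 y = 13692.41
Solving the 2×2 system: x ≈ -19.5, y ≈ -37.0 km.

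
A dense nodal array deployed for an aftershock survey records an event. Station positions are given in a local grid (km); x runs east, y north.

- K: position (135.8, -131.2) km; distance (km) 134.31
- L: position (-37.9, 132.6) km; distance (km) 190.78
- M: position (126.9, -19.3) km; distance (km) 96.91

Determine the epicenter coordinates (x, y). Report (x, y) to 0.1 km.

x ≈ 33.3 km, y ≈ -44.4 km

Circle about each station: (x − 135.8)² + (y + 131.2)² = 134.31²; (x + 37.9)² + (y − 132.6)² = 190.78²; (x − 126.9)² + (y + 19.3)² = 96.91².
Subtracting pairs of circle equations eliminates x²+y² and gives linear equations (the radical axes):
-347.4 x + 527.6 y = -34993.74
-17.8 x + 223.8 y = -10531.35
Solving the 2×2 system: x ≈ 33.3, y ≈ -44.4 km.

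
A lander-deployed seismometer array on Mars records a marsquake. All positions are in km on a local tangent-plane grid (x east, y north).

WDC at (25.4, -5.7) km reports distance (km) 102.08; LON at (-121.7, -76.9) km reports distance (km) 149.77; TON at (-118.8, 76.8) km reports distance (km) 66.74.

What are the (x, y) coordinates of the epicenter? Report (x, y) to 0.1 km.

Circle about each station: (x − 25.4)² + (y + 5.7)² = 102.08²; (x + 121.7)² + (y + 76.9)² = 149.77²; (x + 118.8)² + (y − 76.8)² = 66.74².
Subtracting the WDC equation from the LON and TON equations removes the quadratic terms:
-294.2 x − 142.4 y = 8036.12
-288.4 x + 165.0 y = 25300.13
Solving the 2×2 system: x ≈ -55.0, y ≈ 57.2 km.
Check against WDC (with the unrounded x, y): √((x − 25.4)²+(y + 5.7)²) = 102.08 ≈ 102.08 km. ✓

(-55.0, 57.2)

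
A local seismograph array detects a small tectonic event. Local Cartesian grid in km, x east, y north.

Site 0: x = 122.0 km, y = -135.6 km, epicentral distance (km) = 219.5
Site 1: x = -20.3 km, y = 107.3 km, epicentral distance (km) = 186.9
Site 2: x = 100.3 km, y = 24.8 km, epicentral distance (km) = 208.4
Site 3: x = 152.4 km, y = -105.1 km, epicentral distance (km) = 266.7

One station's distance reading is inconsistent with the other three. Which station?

Site 3

Solve using three stations at a time. Using Site 0, Site 1, Site 2 (subtract circle equations pairwise → linear system) gives (x, y) ≈ (-86.5, -67.3).
Distances from that point to each station vs reported:
  Site 0: calculated 219.4 vs reported 219.5 → residual 0.1 km
  Site 1: calculated 186.8 vs reported 186.9 → residual 0.1 km
  Site 2: calculated 208.3 vs reported 208.4 → residual 0.1 km
  Site 3: calculated 241.8 vs reported 266.7 → residual 24.9 km
Site 0, Site 1, Site 2 are mutually consistent (residuals ≈ 0); Site 3 is off by 24.9 km.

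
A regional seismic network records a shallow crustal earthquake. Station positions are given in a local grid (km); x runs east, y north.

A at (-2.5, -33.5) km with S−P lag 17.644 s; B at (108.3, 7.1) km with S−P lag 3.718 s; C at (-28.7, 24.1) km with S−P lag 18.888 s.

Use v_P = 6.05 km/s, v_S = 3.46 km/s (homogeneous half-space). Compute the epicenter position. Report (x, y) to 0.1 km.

x ≈ 123.7 km, y ≈ 32.9 km

Distance from S−P lag: d = Δt · v_P v_S / (v_P − v_S) = Δt · (6.05·3.46)/(6.05−3.46) ≈ 8.0822·Δt.
So d_A = 142.60, d_B = 30.05, d_C = 152.66 km.
Circle about each station: (x + 2.5)² + (y + 33.5)² = 142.60²; (x − 108.3)² + (y − 7.1)² = 30.05²; (x + 28.7)² + (y − 24.1)² = 152.66².
Subtracting pairs of circle equations eliminates x²+y² and gives linear equations (the radical axes):
221.6 x + 81.2 y = 30082.56
-52.4 x + 115.2 y = -2694.32
Solving the 2×2 system: x ≈ 123.7, y ≈ 32.9 km.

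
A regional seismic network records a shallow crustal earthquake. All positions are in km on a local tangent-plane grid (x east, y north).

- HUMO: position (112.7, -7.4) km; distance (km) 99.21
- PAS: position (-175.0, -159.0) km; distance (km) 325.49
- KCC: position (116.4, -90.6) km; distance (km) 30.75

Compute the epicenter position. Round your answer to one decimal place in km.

Circle about each station: (x − 112.7)² + (y + 7.4)² = 99.21²; (x + 175.0)² + (y + 159.0)² = 325.49²; (x − 116.4)² + (y + 90.6)² = 30.75².
Subtracting pairs of circle equations eliminates x²+y² and gives linear equations (the radical axes):
-575.4 x − 303.2 y = -52951.17
7.4 x − 166.4 y = 17898.33
Solving the 2×2 system: x ≈ 145.3, y ≈ -101.1 km.

x ≈ 145.3 km, y ≈ -101.1 km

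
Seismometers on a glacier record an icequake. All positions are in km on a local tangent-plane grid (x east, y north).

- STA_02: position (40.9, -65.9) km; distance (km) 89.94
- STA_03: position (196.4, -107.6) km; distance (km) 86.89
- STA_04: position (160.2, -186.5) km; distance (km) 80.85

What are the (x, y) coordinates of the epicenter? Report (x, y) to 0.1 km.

x ≈ 110.8 km, y ≈ -122.5 km

Circle about each station: (x − 40.9)² + (y + 65.9)² = 89.94²; (x − 196.4)² + (y + 107.6)² = 86.89²; (x − 160.2)² + (y + 186.5)² = 80.85².
Subtracting the STA_02 equation from the STA_03 and STA_04 equations removes the quadratic terms:
311.0 x − 83.4 y = 44674.43
238.6 x − 241.2 y = 55983.15
Solving the 2×2 system: x ≈ 110.8, y ≈ -122.5 km.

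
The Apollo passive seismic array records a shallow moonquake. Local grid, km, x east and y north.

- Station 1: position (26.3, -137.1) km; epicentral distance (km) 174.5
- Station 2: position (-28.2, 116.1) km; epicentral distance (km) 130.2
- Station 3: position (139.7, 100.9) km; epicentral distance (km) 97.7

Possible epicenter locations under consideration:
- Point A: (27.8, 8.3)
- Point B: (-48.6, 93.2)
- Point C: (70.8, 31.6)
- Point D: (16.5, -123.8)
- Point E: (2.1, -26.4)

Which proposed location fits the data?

For each candidate, compare |candidate − station| to the reported distance:
Point A: residuals Station 1 29.1, Station 2 8.7, Station 3 47.5 → max 47.5 km
Point B: residuals Station 1 67.7, Station 2 99.5, Station 3 90.8 → max 99.5 km
Point C: residuals Station 1 0.0, Station 2 0.0, Station 3 0.0 → max 0.0 km
Point D: residuals Station 1 158.0, Station 2 113.8, Station 3 158.6 → max 158.6 km
Point E: residuals Station 1 61.2, Station 2 15.5, Station 3 89.8 → max 89.8 km
Only Point C has all residuals ≈ 0.

Point C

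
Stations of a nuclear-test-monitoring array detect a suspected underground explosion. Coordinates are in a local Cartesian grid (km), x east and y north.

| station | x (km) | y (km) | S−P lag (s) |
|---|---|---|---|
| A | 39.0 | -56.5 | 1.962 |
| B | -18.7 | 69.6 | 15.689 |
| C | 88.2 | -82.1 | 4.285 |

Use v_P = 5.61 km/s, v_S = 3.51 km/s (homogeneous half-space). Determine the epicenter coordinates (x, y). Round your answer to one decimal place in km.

Distance from S−P lag: d = Δt · v_P v_S / (v_P − v_S) = Δt · (5.61·3.51)/(5.61−3.51) ≈ 9.3767·Δt.
So d_A = 18.40, d_B = 147.11, d_C = 40.18 km.
Circle about each station: (x − 39.0)² + (y + 56.5)² = 18.40²; (x + 18.7)² + (y − 69.6)² = 147.11²; (x − 88.2)² + (y + 82.1)² = 40.18².
Subtracting the A equation from the B and C equations removes the quadratic terms:
-115.4 x + 252.2 y = -20822.19
98.4 x − 51.2 y = 8530.53
Solving the 2×2 system: x ≈ 57.4, y ≈ -56.3 km.

(57.4, -56.3)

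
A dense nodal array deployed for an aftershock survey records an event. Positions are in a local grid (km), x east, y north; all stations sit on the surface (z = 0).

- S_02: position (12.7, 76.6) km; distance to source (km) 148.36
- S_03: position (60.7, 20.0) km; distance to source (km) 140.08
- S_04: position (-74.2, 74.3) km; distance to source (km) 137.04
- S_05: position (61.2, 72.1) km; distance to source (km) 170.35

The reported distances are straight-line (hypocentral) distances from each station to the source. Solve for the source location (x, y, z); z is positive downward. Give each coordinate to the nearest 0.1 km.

Each station gives a sphere (x−x_i)² + (y−y_i)² + z² = d_i² (stations at z=0).
Subtracting the S_02 sphere from S_03 and S_04: z² cancels, leaving linear equations in x and y:
96.0 x − 113.2 y = 443.92
-173.8 x − 4.6 y = 8228.01
Solving: x ≈ -46.201, y ≈ -43.103 km (keep extra digits for the depth step; rounded: -46.2, -43.1).
Then from the S_02 sphere: z² = 148.36² − (x − 12.7)² − (y − 76.6)² with x = -46.201, y = -43.103, so z ≈ 64.904 ≈ 64.9 km.

x ≈ -46.2 km, y ≈ -43.1 km, depth ≈ 64.9 km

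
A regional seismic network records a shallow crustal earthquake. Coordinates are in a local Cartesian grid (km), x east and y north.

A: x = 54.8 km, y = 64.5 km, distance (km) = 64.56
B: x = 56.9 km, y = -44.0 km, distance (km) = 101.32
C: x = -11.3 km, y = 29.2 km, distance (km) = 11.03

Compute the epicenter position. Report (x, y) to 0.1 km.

(-3.7, 37.2)

Circle about each station: (x − 54.8)² + (y − 64.5)² = 64.56²; (x − 56.9)² + (y + 44.0)² = 101.32²; (x + 11.3)² + (y − 29.2)² = 11.03².
Subtracting pairs of circle equations eliminates x²+y² and gives linear equations (the radical axes):
4.2 x − 217.0 y = -8087.43
-132.2 x − 70.6 y = -2136.63
Solving the 2×2 system: x ≈ -3.7, y ≈ 37.2 km.
Check against A (with the unrounded x, y): √((x − 54.8)²+(y − 64.5)²) = 64.56 ≈ 64.56 km. ✓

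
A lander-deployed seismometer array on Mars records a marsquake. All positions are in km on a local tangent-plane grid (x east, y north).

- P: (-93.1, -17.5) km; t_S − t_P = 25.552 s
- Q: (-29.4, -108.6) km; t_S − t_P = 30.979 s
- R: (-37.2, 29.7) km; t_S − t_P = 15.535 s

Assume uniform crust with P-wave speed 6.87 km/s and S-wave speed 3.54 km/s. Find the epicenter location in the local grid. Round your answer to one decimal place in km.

48.8 km east, 103.7 km north

Distance from S−P lag: d = Δt · v_P v_S / (v_P − v_S) = Δt · (6.87·3.54)/(6.87−3.54) ≈ 7.3032·Δt.
So d_P = 186.61, d_Q = 226.25, d_R = 113.46 km.
Circle about each station: (x + 93.1)² + (y + 17.5)² = 186.61²; (x + 29.4)² + (y + 108.6)² = 226.25²; (x + 37.2)² + (y − 29.7)² = 113.46².
Subtracting pairs of circle equations eliminates x²+y² and gives linear equations (the radical axes):
127.4 x − 182.2 y = -12681.31
111.8 x + 94.4 y = 15242.19
Solving the 2×2 system: x ≈ 48.8, y ≈ 103.7 km.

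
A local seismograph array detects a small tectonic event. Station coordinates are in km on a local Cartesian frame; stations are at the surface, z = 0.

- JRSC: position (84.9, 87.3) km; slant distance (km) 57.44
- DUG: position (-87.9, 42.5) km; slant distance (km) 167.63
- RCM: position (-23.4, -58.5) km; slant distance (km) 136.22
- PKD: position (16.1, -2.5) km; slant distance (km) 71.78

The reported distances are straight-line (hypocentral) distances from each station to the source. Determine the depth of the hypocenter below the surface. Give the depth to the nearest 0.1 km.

Each station gives a sphere (x−x_i)² + (y−y_i)² + z² = d_i² (stations at z=0).
Subtracting the JRSC sphere from DUG and RCM: z² cancels, leaving linear equations in x and y:
-345.6 x − 89.6 y = -30097.10
-216.6 x − 291.6 y = -26116.02
Solving: x ≈ 79.100, y ≈ 30.806 km (keep extra digits for the depth step; rounded: 79.1, 30.8).
Then from the JRSC sphere: z² = 57.44² − (x − 84.9)² − (y − 87.3)² with x = 79.100, y = 30.806, so z ≈ 8.611 ≈ 8.6 km.

8.6 km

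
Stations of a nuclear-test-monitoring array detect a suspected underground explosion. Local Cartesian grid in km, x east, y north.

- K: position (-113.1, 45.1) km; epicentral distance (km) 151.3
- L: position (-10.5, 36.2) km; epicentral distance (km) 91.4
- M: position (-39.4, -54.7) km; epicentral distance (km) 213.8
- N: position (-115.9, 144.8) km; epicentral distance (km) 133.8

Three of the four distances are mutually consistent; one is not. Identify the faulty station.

M

Solve using three stations at a time. Using K, L, N (subtract circle equations pairwise → linear system) gives (x, y) ≈ (16.2, 123.6).
Distances from that point to each station vs reported:
  K: calculated 151.3 vs reported 151.3 → residual 0.0 km
  L: calculated 91.4 vs reported 91.4 → residual 0.0 km
  M: calculated 186.8 vs reported 213.8 → residual 27.0 km
  N: calculated 133.8 vs reported 133.8 → residual 0.0 km
K, L, N are mutually consistent (residuals ≈ 0); M is off by 27.0 km.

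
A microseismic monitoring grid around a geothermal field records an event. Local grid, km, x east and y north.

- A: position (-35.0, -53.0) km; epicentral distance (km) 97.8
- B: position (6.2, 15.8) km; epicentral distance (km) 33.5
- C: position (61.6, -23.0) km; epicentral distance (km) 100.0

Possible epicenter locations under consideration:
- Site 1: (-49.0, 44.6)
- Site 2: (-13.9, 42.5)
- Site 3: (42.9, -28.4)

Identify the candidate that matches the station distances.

Site 2

For each candidate, compare |candidate − station| to the reported distance:
Site 1: residuals A 0.8, B 28.8, C 29.6 → max 29.6 km
Site 2: residuals A 0.0, B 0.1, C 0.0 → max 0.1 km
Site 3: residuals A 16.1, B 24.0, C 80.5 → max 80.5 km
Only Site 2 has all residuals ≈ 0.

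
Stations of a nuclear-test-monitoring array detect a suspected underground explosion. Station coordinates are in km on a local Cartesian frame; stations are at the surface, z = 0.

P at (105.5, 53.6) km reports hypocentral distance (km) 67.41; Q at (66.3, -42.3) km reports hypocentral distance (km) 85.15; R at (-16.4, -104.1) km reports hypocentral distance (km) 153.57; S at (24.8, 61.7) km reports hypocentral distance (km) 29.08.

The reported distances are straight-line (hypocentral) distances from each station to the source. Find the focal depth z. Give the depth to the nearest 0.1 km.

Each station gives a sphere (x−x_i)² + (y−y_i)² + z² = d_i² (stations at z=0).
Subtracting the P sphere from Q and R: z² cancels, leaving linear equations in x and y:
-78.4 x − 191.8 y = -10524.64
-243.8 x − 315.4 y = -21937.08
Solving: x ≈ 40.305, y ≈ 38.398 km (keep extra digits for the depth step; rounded: 40.3, 38.4).
Then from the P sphere: z² = 67.41² − (x − 105.5)² − (y − 53.6)² with x = 40.305, y = 38.398, so z ≈ 7.913 ≈ 7.9 km.

z ≈ 7.9 km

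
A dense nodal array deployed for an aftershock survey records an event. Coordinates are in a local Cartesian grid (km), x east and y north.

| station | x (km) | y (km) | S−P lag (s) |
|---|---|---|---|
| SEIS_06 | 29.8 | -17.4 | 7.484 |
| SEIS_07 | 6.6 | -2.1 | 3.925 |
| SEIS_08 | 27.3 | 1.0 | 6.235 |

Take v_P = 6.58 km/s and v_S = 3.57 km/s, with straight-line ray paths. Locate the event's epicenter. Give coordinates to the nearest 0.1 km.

x ≈ -19.7 km, y ≈ 13.6 km

Distance from S−P lag: d = Δt · v_P v_S / (v_P − v_S) = Δt · (6.58·3.57)/(6.58−3.57) ≈ 7.8042·Δt.
So d_SEIS_06 = 58.41, d_SEIS_07 = 30.63, d_SEIS_08 = 48.66 km.
Circle about each station: (x − 29.8)² + (y + 17.4)² = 58.41²; (x − 6.6)² + (y + 2.1)² = 30.63²; (x − 27.3)² + (y − 1.0)² = 48.66².
Subtracting the SEIS_06 equation from the SEIS_07 and SEIS_08 equations removes the quadratic terms:
-46.4 x + 30.6 y = 1330.70
-5.0 x + 36.8 y = 599.42
Solving the 2×2 system: x ≈ -19.7, y ≈ 13.6 km.
Check against SEIS_06 (with the unrounded x, y): √((x − 29.8)²+(y + 17.4)²) = 58.41 ≈ 58.41 km. ✓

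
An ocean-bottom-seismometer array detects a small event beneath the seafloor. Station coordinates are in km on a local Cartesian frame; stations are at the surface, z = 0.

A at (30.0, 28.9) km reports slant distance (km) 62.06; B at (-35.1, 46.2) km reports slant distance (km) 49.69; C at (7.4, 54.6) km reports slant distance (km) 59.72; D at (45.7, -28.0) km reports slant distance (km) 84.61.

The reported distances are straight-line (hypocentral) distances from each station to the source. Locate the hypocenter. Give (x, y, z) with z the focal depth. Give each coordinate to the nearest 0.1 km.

(-19.5, 13.7, 34.2)

Each station gives a sphere (x−x_i)² + (y−y_i)² + z² = d_i² (stations at z=0).
Subtracting the A sphere from B and C: z² cancels, leaving linear equations in x and y:
-130.2 x + 34.6 y = 3013.59
-45.2 x + 51.4 y = 1585.68
Solving: x ≈ -19.506, y ≈ 13.697 km (keep extra digits for the depth step; rounded: -19.5, 13.7).
Then from the A sphere: z² = 62.06² − (x − 30.0)² − (y − 28.9)² with x = -19.506, y = 13.697, so z ≈ 34.197 ≈ 34.2 km.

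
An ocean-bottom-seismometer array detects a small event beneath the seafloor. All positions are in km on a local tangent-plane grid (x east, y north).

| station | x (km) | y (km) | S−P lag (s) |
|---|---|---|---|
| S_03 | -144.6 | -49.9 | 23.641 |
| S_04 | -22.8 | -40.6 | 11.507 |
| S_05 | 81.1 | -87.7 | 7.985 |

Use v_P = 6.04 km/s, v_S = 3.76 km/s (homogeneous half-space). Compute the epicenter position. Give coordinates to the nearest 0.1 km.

x ≈ 87.2 km, y ≈ -8.4 km

Distance from S−P lag: d = Δt · v_P v_S / (v_P − v_S) = Δt · (6.04·3.76)/(6.04−3.76) ≈ 9.9607·Δt.
So d_S_03 = 235.48, d_S_04 = 114.62, d_S_05 = 79.54 km.
Circle about each station: (x + 144.6)² + (y + 49.9)² = 235.48²; (x + 22.8)² + (y + 40.6)² = 114.62²; (x − 81.1)² + (y + 87.7)² = 79.54².
Subtracting pairs of circle equations eliminates x²+y² and gives linear equations (the radical axes):
243.6 x + 18.6 y = 21082.12
451.4 x − 75.6 y = 39993.55
Solving the 2×2 system: x ≈ 87.2, y ≈ -8.4 km.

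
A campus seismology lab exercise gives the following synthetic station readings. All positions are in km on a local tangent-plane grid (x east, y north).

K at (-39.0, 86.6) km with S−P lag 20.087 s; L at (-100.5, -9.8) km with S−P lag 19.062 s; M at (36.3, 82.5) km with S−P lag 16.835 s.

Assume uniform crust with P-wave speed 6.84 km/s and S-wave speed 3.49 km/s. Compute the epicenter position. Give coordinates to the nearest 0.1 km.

Distance from S−P lag: d = Δt · v_P v_S / (v_P − v_S) = Δt · (6.84·3.49)/(6.84−3.49) ≈ 7.1259·Δt.
So d_K = 143.14, d_L = 135.83, d_M = 119.96 km.
Circle about each station: (x + 39.0)² + (y − 86.6)² = 143.14²; (x + 100.5)² + (y + 9.8)² = 135.83²; (x − 36.3)² + (y − 82.5)² = 119.96².
Subtracting pairs of circle equations eliminates x²+y² and gives linear equations (the radical axes):
-123.0 x − 192.8 y = 3215.00
150.6 x − 8.2 y = 5202.04
Solving the 2×2 system: x ≈ 32.5, y ≈ -37.4 km.

32.5 km east, -37.4 km north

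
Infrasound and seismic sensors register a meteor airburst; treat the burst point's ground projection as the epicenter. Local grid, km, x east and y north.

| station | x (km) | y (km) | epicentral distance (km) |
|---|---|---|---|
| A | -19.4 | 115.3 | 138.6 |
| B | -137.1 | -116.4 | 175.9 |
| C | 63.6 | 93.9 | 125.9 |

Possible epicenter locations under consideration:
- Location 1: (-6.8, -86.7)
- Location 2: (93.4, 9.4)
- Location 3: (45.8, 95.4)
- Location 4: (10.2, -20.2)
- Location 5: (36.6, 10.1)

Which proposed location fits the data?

Location 4

For each candidate, compare |candidate − station| to the reported distance:
Location 1: residuals A 63.8, B 42.3, C 67.9 → max 67.9 km
Location 2: residuals A 16.1, B 86.7, C 36.3 → max 86.7 km
Location 3: residuals A 70.4, B 103.9, C 108.0 → max 108.0 km
Location 4: residuals A 0.1, B 0.0, C 0.1 → max 0.1 km
Location 5: residuals A 19.4, B 39.0, C 37.9 → max 39.0 km
Only Location 4 has all residuals ≈ 0.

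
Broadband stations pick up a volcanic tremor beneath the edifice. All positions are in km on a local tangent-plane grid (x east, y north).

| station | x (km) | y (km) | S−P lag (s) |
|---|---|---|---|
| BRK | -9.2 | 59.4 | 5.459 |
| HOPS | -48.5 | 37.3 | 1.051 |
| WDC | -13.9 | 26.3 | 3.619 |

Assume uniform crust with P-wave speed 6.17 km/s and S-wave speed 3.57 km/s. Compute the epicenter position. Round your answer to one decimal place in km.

Distance from S−P lag: d = Δt · v_P v_S / (v_P − v_S) = Δt · (6.17·3.57)/(6.17−3.57) ≈ 8.4719·Δt.
So d_BRK = 46.25, d_HOPS = 8.90, d_WDC = 30.66 km.
Circle about each station: (x + 9.2)² + (y − 59.4)² = 46.25²; (x + 48.5)² + (y − 37.3)² = 8.90²; (x + 13.9)² + (y − 26.3)² = 30.66².
Subtracting pairs of circle equations eliminates x²+y² and gives linear equations (the radical axes):
-78.6 x − 44.2 y = 2190.39
-9.4 x − 66.2 y = -1529.07
Solving the 2×2 system: x ≈ -44.4, y ≈ 29.4 km.
Check against BRK (with the unrounded x, y): √((x + 9.2)²+(y − 59.4)²) = 46.25 ≈ 46.25 km. ✓

-44.4 km east, 29.4 km north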